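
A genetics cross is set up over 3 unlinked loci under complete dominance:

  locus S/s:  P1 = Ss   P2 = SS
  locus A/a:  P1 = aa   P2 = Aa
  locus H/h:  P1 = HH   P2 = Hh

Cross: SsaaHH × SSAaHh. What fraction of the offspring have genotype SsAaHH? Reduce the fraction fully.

SsaaHH gametes: SaH×4, saH×4
SSAaHh gametes: SAH×2, SAh×2, SaH×2, Sah×2
SsaaHH×SSAaHh grid (8·8=64): SSAaHH=8 SSAaHh=8 SSaaHH=8 SSaaHh=8 SsAaHH=8 SsAaHh=8 SsaaHH=8 SsaaHh=8
SsAaHH hits 8/64; gcd=8; 8÷8/64÷8 = 1/8

P(SsAaHH) = 1/8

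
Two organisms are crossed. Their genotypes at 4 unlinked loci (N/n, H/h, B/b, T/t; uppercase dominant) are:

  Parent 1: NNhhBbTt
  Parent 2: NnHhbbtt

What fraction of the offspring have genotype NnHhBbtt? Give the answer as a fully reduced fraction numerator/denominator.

NNhhBbTt gametes: NhBT×4, NhBt×4, NhbT×4, Nhbt×4
NnHhbbtt gametes: NHbt×4, Nhbt×4, nHbt×4, nhbt×4
NNhhBbTt×NnHhbbtt grid (16·16=256): NNHhBbTt=16 NNHhBbtt=16 NNHhbbTt=16 NNHhbbtt=16 NNhhBbTt=16 NNhhBbtt=16 NNhhbbTt=16 NNhhbbtt=16 NnHhBbTt=16 NnHhBbtt=16 NnHhbbTt=16 NnHhbbtt=16 NnhhBbTt=16 NnhhBbtt=16 NnhhbbTt=16 Nnhhbbtt=16
NnHhBbtt hits 16/256; gcd=16; 16÷16/256÷16 = 1/16

P(NnHhBbtt) = 1/16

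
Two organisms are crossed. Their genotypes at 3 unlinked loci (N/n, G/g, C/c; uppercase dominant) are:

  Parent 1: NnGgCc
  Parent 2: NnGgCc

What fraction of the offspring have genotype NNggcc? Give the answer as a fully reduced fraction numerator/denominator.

NnGgCc gametes: NGC×1, NGc×1, NgC×1, Ngc×1, nGC×1, nGc×1, ngC×1, ngc×1
NnGgCc gametes: NGC×1, NGc×1, NgC×1, Ngc×1, nGC×1, nGc×1, ngC×1, ngc×1
NnGgCc×NnGgCc grid (8·8=64): NNGGCC=1 NNGGCc=2 NNGGcc=1 NNGgCC=2 NNGgCc=4 NNGgcc=2 NNggCC=1 NNggCc=2 NNggcc=1 NnGGCC=2 NnGGCc=4 NnGGcc=2 NnGgCC=4 NnGgCc=8 NnGgcc=4 NnggCC=2 NnggCc=4 Nnggcc=2 nnGGCC=1 nnGGCc=2 nnGGcc=1 nnGgCC=2 nnGgCc=4 nnGgcc=2 nnggCC=1 nnggCc=2 nnggcc=1
NNggcc hits 1/64; gcd=1; 1÷1/64÷1 = 1/64

P(NNggcc) = 1/64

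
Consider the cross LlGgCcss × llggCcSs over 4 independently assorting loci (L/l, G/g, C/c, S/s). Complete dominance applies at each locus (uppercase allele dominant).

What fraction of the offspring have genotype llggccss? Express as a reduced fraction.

LlGgCcss gametes: LGCs×2, LGcs×2, LgCs×2, Lgcs×2, lGCs×2, lGcs×2, lgCs×2, lgcs×2
llggCcSs gametes: lgCS×4, lgCs×4, lgcS×4, lgcs×4
LlGgCcss×llggCcSs grid (16·16=256): LlGgCCSs=8 LlGgCCss=8 LlGgCcSs=16 LlGgCcss=16 LlGgccSs=8 LlGgccss=8 LlggCCSs=8 LlggCCss=8 LlggCcSs=16 LlggCcss=16 LlggccSs=8 Llggccss=8 llGgCCSs=8 llGgCCss=8 llGgCcSs=16 llGgCcss=16 llGgccSs=8 llGgccss=8 llggCCSs=8 llggCCss=8 llggCcSs=16 llggCcss=16 llggccSs=8 llggccss=8
llggccss hits 8/256; gcd=8; 8÷8/256÷8 = 1/32

P(llggccss) = 1/32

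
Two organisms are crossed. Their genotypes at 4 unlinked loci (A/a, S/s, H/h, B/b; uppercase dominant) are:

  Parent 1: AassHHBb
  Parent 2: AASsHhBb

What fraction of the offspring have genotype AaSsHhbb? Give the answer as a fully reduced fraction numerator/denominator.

P(AaSsHhbb) = 1/32

AassHHBb gametes: AsHB×4, AsHb×4, asHB×4, asHb×4
AASsHhBb gametes: ASHB×2, ASHb×2, AShB×2, AShb×2, AsHB×2, AsHb×2, AshB×2, Ashb×2
AassHHBb×AASsHhBb grid (16·16=256): AASsHHBB=8 AASsHHBb=16 AASsHHbb=8 AASsHhBB=8 AASsHhBb=16 AASsHhbb=8 AAssHHBB=8 AAssHHBb=16 AAssHHbb=8 AAssHhBB=8 AAssHhBb=16 AAssHhbb=8 AaSsHHBB=8 AaSsHHBb=16 AaSsHHbb=8 AaSsHhBB=8 AaSsHhBb=16 AaSsHhbb=8 AassHHBB=8 AassHHBb=16 AassHHbb=8 AassHhBB=8 AassHhBb=16 AassHhbb=8
AaSsHhbb hits 8/256; gcd=8; 8÷8/256÷8 = 1/32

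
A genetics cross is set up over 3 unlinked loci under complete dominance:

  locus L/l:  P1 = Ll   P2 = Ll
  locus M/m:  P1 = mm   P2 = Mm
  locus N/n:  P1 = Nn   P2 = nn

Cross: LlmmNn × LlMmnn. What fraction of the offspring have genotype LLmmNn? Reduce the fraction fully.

P(LLmmNn) = 1/16

LlmmNn gametes: LmN×2, Lmn×2, lmN×2, lmn×2
LlMmnn gametes: LMn×2, Lmn×2, lMn×2, lmn×2
LlmmNn×LlMmnn grid (8·8=64): LLMmNn=4 LLMmnn=4 LLmmNn=4 LLmmnn=4 LlMmNn=8 LlMmnn=8 LlmmNn=8 Llmmnn=8 llMmNn=4 llMmnn=4 llmmNn=4 llmmnn=4
LLmmNn hits 4/64; gcd=4; 4÷4/64÷4 = 1/16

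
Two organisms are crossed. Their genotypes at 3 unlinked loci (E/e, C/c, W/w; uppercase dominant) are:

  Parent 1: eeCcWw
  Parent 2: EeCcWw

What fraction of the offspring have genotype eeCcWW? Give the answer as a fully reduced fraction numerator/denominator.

eeCcWw gametes: eCW×2, eCw×2, ecW×2, ecw×2
EeCcWw gametes: ECW×1, ECw×1, EcW×1, Ecw×1, eCW×1, eCw×1, ecW×1, ecw×1
eeCcWw×EeCcWw grid (8·8=64): EeCCWW=2 EeCCWw=4 EeCCww=2 EeCcWW=4 EeCcWw=8 EeCcww=4 EeccWW=2 EeccWw=4 Eeccww=2 eeCCWW=2 eeCCWw=4 eeCCww=2 eeCcWW=4 eeCcWw=8 eeCcww=4 eeccWW=2 eeccWw=4 eeccww=2
eeCcWW hits 4/64; gcd=4; 4÷4/64÷4 = 1/16

P(eeCcWW) = 1/16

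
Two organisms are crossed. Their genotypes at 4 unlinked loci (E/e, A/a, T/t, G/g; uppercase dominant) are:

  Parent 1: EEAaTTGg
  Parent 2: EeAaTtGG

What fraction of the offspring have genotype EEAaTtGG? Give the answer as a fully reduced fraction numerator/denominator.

P(EEAaTtGG) = 1/16

EEAaTTGg gametes: EATG×4, EATg×4, EaTG×4, EaTg×4
EeAaTtGG gametes: EATG×2, EAtG×2, EaTG×2, EatG×2, eATG×2, eAtG×2, eaTG×2, eatG×2
EEAaTTGg×EeAaTtGG grid (16·16=256): EEAATTGG=8 EEAATTGg=8 EEAATtGG=8 EEAATtGg=8 EEAaTTGG=16 EEAaTTGg=16 EEAaTtGG=16 EEAaTtGg=16 EEaaTTGG=8 EEaaTTGg=8 EEaaTtGG=8 EEaaTtGg=8 EeAATTGG=8 EeAATTGg=8 EeAATtGG=8 EeAATtGg=8 EeAaTTGG=16 EeAaTTGg=16 EeAaTtGG=16 EeAaTtGg=16 EeaaTTGG=8 EeaaTTGg=8 EeaaTtGG=8 EeaaTtGg=8
EEAaTtGG hits 16/256; gcd=16; 16÷16/256÷16 = 1/16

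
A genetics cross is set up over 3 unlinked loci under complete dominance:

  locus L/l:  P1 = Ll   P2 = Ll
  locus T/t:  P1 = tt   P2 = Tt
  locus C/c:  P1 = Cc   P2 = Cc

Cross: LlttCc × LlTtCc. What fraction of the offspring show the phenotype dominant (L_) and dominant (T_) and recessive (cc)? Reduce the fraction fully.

LlttCc gametes: LtC×2, Ltc×2, ltC×2, ltc×2
LlTtCc gametes: LTC×1, LTc×1, LtC×1, Ltc×1, lTC×1, lTc×1, ltC×1, ltc×1
LlttCc×LlTtCc grid (8·8=64): LLTtCC=2 LLTtCc=4 LLTtcc=2 LLttCC=2 LLttCc=4 LLttcc=2 LlTtCC=4 LlTtCc=8 LlTtcc=4 LlttCC=4 LlttCc=8 Llttcc=4 llTtCC=2 llTtCc=4 llTtcc=2 llttCC=2 llttCc=4 llttcc=2
L_ T_ cc hits 6/64; gcd=2; 6÷2/64÷2 = 3/32

P(L_ T_ cc) = 3/32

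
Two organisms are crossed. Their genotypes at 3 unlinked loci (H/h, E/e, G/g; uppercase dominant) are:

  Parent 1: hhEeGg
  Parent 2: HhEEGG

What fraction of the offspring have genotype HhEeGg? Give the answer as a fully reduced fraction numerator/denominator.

P(HhEeGg) = 1/8

hhEeGg gametes: hEG×2, hEg×2, heG×2, heg×2
HhEEGG gametes: HEG×4, hEG×4
hhEeGg×HhEEGG grid (8·8=64): HhEEGG=8 HhEEGg=8 HhEeGG=8 HhEeGg=8 hhEEGG=8 hhEEGg=8 hhEeGG=8 hhEeGg=8
HhEeGg hits 8/64; gcd=8; 8÷8/64÷8 = 1/8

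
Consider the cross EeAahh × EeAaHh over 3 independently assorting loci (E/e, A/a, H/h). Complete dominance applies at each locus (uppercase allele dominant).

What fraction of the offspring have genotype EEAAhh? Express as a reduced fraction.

P(EEAAhh) = 1/32

EeAahh gametes: EAh×2, Eah×2, eAh×2, eah×2
EeAaHh gametes: EAH×1, EAh×1, EaH×1, Eah×1, eAH×1, eAh×1, eaH×1, eah×1
EeAahh×EeAaHh grid (8·8=64): EEAAHh=2 EEAAhh=2 EEAaHh=4 EEAahh=4 EEaaHh=2 EEaahh=2 EeAAHh=4 EeAAhh=4 EeAaHh=8 EeAahh=8 EeaaHh=4 Eeaahh=4 eeAAHh=2 eeAAhh=2 eeAaHh=4 eeAahh=4 eeaaHh=2 eeaahh=2
EEAAhh hits 2/64; gcd=2; 2÷2/64÷2 = 1/32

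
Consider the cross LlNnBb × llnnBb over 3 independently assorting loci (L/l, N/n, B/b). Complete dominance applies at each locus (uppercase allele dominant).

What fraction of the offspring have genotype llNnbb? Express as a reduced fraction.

P(llNnbb) = 1/16

LlNnBb gametes: LNB×1, LNb×1, LnB×1, Lnb×1, lNB×1, lNb×1, lnB×1, lnb×1
llnnBb gametes: lnB×4, lnb×4
LlNnBb×llnnBb grid (8·8=64): LlNnBB=4 LlNnBb=8 LlNnbb=4 LlnnBB=4 LlnnBb=8 Llnnbb=4 llNnBB=4 llNnBb=8 llNnbb=4 llnnBB=4 llnnBb=8 llnnbb=4
llNnbb hits 4/64; gcd=4; 4÷4/64÷4 = 1/16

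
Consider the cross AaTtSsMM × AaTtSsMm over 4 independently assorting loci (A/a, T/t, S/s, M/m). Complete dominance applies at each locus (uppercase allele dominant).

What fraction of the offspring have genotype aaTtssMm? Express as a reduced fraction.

P(aaTtssMm) = 1/64

AaTtSsMM gametes: ATSM×2, ATsM×2, AtSM×2, AtsM×2, aTSM×2, aTsM×2, atSM×2, atsM×2
AaTtSsMm gametes: ATSM×1, ATSm×1, ATsM×1, ATsm×1, AtSM×1, AtSm×1, AtsM×1, Atsm×1, aTSM×1, aTSm×1, aTsM×1, aTsm×1, atSM×1, atSm×1, atsM×1, atsm×1
AaTtSsMM×AaTtSsMm grid (16·16=256): AATTSSMM=2 AATTSSMm=2 AATTSsMM=4 AATTSsMm=4 AATTssMM=2 AATTssMm=2 AATtSSMM=4 AATtSSMm=4 AATtSsMM=8 AATtSsMm=8 AATtssMM=4 AATtssMm=4 AAttSSMM=2 AAttSSMm=2 AAttSsMM=4 AAttSsMm=4 AAttssMM=2 AAttssMm=2 AaTTSSMM=4 AaTTSSMm=4 AaTTSsMM=8 AaTTSsMm=8 AaTTssMM=4 AaTTssMm=4 AaTtSSMM=8 AaTtSSMm=8 AaTtSsMM=16 AaTtSsMm=16 AaTtssMM=8 AaTtssMm=8 AattSSMM=4 AattSSMm=4 AattSsMM=8 AattSsMm=8 AattssMM=4 AattssMm=4 aaTTSSMM=2 aaTTSSMm=2 aaTTSsMM=4 aaTTSsMm=4 aaTTssMM=2 aaTTssMm=2 aaTtSSMM=4 aaTtSSMm=4 aaTtSsMM=8 aaTtSsMm=8 aaTtssMM=4 aaTtssMm=4 aattSSMM=2 aattSSMm=2 aattSsMM=4 aattSsMm=4 aattssMM=2 aattssMm=2
aaTtssMm hits 4/256; gcd=4; 4÷4/256÷4 = 1/64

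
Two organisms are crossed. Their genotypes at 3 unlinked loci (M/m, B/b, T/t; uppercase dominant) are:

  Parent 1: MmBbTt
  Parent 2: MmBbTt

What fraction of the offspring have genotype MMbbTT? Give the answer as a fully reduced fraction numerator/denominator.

MmBbTt gametes: MBT×1, MBt×1, MbT×1, Mbt×1, mBT×1, mBt×1, mbT×1, mbt×1
MmBbTt gametes: MBT×1, MBt×1, MbT×1, Mbt×1, mBT×1, mBt×1, mbT×1, mbt×1
MmBbTt×MmBbTt grid (8·8=64): MMBBTT=1 MMBBTt=2 MMBBtt=1 MMBbTT=2 MMBbTt=4 MMBbtt=2 MMbbTT=1 MMbbTt=2 MMbbtt=1 MmBBTT=2 MmBBTt=4 MmBBtt=2 MmBbTT=4 MmBbTt=8 MmBbtt=4 MmbbTT=2 MmbbTt=4 Mmbbtt=2 mmBBTT=1 mmBBTt=2 mmBBtt=1 mmBbTT=2 mmBbTt=4 mmBbtt=2 mmbbTT=1 mmbbTt=2 mmbbtt=1
MMbbTT hits 1/64; gcd=1; 1÷1/64÷1 = 1/64

P(MMbbTT) = 1/64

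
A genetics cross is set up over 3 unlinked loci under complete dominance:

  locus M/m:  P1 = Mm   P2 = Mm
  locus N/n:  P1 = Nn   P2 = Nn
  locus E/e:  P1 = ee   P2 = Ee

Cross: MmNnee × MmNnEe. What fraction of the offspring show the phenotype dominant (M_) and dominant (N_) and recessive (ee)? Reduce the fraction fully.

MmNnee gametes: MNe×2, Mne×2, mNe×2, mne×2
MmNnEe gametes: MNE×1, MNe×1, MnE×1, Mne×1, mNE×1, mNe×1, mnE×1, mne×1
MmNnee×MmNnEe grid (8·8=64): MMNNEe=2 MMNNee=2 MMNnEe=4 MMNnee=4 MMnnEe=2 MMnnee=2 MmNNEe=4 MmNNee=4 MmNnEe=8 MmNnee=8 MmnnEe=4 Mmnnee=4 mmNNEe=2 mmNNee=2 mmNnEe=4 mmNnee=4 mmnnEe=2 mmnnee=2
M_ N_ ee hits 18/64; gcd=2; 18÷2/64÷2 = 9/32

P(M_ N_ ee) = 9/32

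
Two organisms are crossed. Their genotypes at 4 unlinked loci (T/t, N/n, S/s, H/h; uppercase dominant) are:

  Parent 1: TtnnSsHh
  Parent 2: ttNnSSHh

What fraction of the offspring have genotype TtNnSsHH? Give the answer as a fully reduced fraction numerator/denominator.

P(TtNnSsHH) = 1/32

TtnnSsHh gametes: TnSH×2, TnSh×2, TnsH×2, Tnsh×2, tnSH×2, tnSh×2, tnsH×2, tnsh×2
ttNnSSHh gametes: tNSH×4, tNSh×4, tnSH×4, tnSh×4
TtnnSsHh×ttNnSSHh grid (16·16=256): TtNnSSHH=8 TtNnSSHh=16 TtNnSShh=8 TtNnSsHH=8 TtNnSsHh=16 TtNnSshh=8 TtnnSSHH=8 TtnnSSHh=16 TtnnSShh=8 TtnnSsHH=8 TtnnSsHh=16 TtnnSshh=8 ttNnSSHH=8 ttNnSSHh=16 ttNnSShh=8 ttNnSsHH=8 ttNnSsHh=16 ttNnSshh=8 ttnnSSHH=8 ttnnSSHh=16 ttnnSShh=8 ttnnSsHH=8 ttnnSsHh=16 ttnnSshh=8
TtNnSsHH hits 8/256; gcd=8; 8÷8/256÷8 = 1/32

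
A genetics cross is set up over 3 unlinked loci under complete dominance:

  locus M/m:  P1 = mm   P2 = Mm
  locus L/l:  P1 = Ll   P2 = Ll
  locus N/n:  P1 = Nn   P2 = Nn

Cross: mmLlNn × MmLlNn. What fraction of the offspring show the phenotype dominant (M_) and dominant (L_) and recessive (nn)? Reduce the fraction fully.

P(M_ L_ nn) = 3/32

mmLlNn gametes: mLN×2, mLn×2, mlN×2, mln×2
MmLlNn gametes: MLN×1, MLn×1, MlN×1, Mln×1, mLN×1, mLn×1, mlN×1, mln×1
mmLlNn×MmLlNn grid (8·8=64): MmLLNN=2 MmLLNn=4 MmLLnn=2 MmLlNN=4 MmLlNn=8 MmLlnn=4 MmllNN=2 MmllNn=4 Mmllnn=2 mmLLNN=2 mmLLNn=4 mmLLnn=2 mmLlNN=4 mmLlNn=8 mmLlnn=4 mmllNN=2 mmllNn=4 mmllnn=2
M_ L_ nn hits 6/64; gcd=2; 6÷2/64÷2 = 3/32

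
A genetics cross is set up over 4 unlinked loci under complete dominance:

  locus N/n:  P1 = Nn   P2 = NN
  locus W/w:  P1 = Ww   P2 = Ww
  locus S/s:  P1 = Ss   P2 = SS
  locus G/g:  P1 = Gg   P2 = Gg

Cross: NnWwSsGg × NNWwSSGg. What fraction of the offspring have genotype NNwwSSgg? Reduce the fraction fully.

P(NNwwSSgg) = 1/64

NnWwSsGg gametes: NWSG×1, NWSg×1, NWsG×1, NWsg×1, NwSG×1, NwSg×1, NwsG×1, Nwsg×1, nWSG×1, nWSg×1, nWsG×1, nWsg×1, nwSG×1, nwSg×1, nwsG×1, nwsg×1
NNWwSSGg gametes: NWSG×4, NWSg×4, NwSG×4, NwSg×4
NnWwSsGg×NNWwSSGg grid (16·16=256): NNWWSSGG=4 NNWWSSGg=8 NNWWSSgg=4 NNWWSsGG=4 NNWWSsGg=8 NNWWSsgg=4 NNWwSSGG=8 NNWwSSGg=16 NNWwSSgg=8 NNWwSsGG=8 NNWwSsGg=16 NNWwSsgg=8 NNwwSSGG=4 NNwwSSGg=8 NNwwSSgg=4 NNwwSsGG=4 NNwwSsGg=8 NNwwSsgg=4 NnWWSSGG=4 NnWWSSGg=8 NnWWSSgg=4 NnWWSsGG=4 NnWWSsGg=8 NnWWSsgg=4 NnWwSSGG=8 NnWwSSGg=16 NnWwSSgg=8 NnWwSsGG=8 NnWwSsGg=16 NnWwSsgg=8 NnwwSSGG=4 NnwwSSGg=8 NnwwSSgg=4 NnwwSsGG=4 NnwwSsGg=8 NnwwSsgg=4
NNwwSSgg hits 4/256; gcd=4; 4÷4/256÷4 = 1/64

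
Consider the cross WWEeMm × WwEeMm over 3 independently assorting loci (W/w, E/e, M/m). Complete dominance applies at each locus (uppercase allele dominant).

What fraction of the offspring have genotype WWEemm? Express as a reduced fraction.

WWEeMm gametes: WEM×2, WEm×2, WeM×2, Wem×2
WwEeMm gametes: WEM×1, WEm×1, WeM×1, Wem×1, wEM×1, wEm×1, weM×1, wem×1
WWEeMm×WwEeMm grid (8·8=64): WWEEMM=2 WWEEMm=4 WWEEmm=2 WWEeMM=4 WWEeMm=8 WWEemm=4 WWeeMM=2 WWeeMm=4 WWeemm=2 WwEEMM=2 WwEEMm=4 WwEEmm=2 WwEeMM=4 WwEeMm=8 WwEemm=4 WweeMM=2 WweeMm=4 Wweemm=2
WWEemm hits 4/64; gcd=4; 4÷4/64÷4 = 1/16

P(WWEemm) = 1/16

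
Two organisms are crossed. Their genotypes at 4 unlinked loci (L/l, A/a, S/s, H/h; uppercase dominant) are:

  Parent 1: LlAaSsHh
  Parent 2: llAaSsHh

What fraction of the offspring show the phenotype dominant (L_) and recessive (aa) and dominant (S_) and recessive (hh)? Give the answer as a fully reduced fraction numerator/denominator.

P(L_ aa S_ hh) = 3/128

LlAaSsHh gametes: LASH×1, LASh×1, LAsH×1, LAsh×1, LaSH×1, LaSh×1, LasH×1, Lash×1, lASH×1, lASh×1, lAsH×1, lAsh×1, laSH×1, laSh×1, lasH×1, lash×1
llAaSsHh gametes: lASH×2, lASh×2, lAsH×2, lAsh×2, laSH×2, laSh×2, lasH×2, lash×2
LlAaSsHh×llAaSsHh grid (16·16=256): LlAASSHH=2 LlAASSHh=4 LlAASShh=2 LlAASsHH=4 LlAASsHh=8 LlAASshh=4 LlAAssHH=2 LlAAssHh=4 LlAAsshh=2 LlAaSSHH=4 LlAaSSHh=8 LlAaSShh=4 LlAaSsHH=8 LlAaSsHh=16 LlAaSshh=8 LlAassHH=4 LlAassHh=8 LlAasshh=4 LlaaSSHH=2 LlaaSSHh=4 LlaaSShh=2 LlaaSsHH=4 LlaaSsHh=8 LlaaSshh=4 LlaassHH=2 LlaassHh=4 Llaasshh=2 llAASSHH=2 llAASSHh=4 llAASShh=2 llAASsHH=4 llAASsHh=8 llAASshh=4 llAAssHH=2 llAAssHh=4 llAAsshh=2 llAaSSHH=4 llAaSSHh=8 llAaSShh=4 llAaSsHH=8 llAaSsHh=16 llAaSshh=8 llAassHH=4 llAassHh=8 llAasshh=4 llaaSSHH=2 llaaSSHh=4 llaaSShh=2 llaaSsHH=4 llaaSsHh=8 llaaSshh=4 llaassHH=2 llaassHh=4 llaasshh=2
L_ aa S_ hh hits 6/256; gcd=2; 6÷2/256÷2 = 3/128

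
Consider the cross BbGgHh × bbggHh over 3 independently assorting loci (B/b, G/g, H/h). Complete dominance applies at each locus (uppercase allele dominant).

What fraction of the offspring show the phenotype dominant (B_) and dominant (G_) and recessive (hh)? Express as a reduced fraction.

P(B_ G_ hh) = 1/16

BbGgHh gametes: BGH×1, BGh×1, BgH×1, Bgh×1, bGH×1, bGh×1, bgH×1, bgh×1
bbggHh gametes: bgH×4, bgh×4
BbGgHh×bbggHh grid (8·8=64): BbGgHH=4 BbGgHh=8 BbGghh=4 BbggHH=4 BbggHh=8 Bbgghh=4 bbGgHH=4 bbGgHh=8 bbGghh=4 bbggHH=4 bbggHh=8 bbgghh=4
B_ G_ hh hits 4/64; gcd=4; 4÷4/64÷4 = 1/16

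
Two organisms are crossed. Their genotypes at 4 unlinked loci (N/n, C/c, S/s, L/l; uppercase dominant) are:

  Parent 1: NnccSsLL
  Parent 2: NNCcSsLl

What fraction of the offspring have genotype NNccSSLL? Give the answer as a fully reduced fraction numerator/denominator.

NnccSsLL gametes: NcSL×4, NcsL×4, ncSL×4, ncsL×4
NNCcSsLl gametes: NCSL×2, NCSl×2, NCsL×2, NCsl×2, NcSL×2, NcSl×2, NcsL×2, Ncsl×2
NnccSsLL×NNCcSsLl grid (16·16=256): NNCcSSLL=8 NNCcSSLl=8 NNCcSsLL=16 NNCcSsLl=16 NNCcssLL=8 NNCcssLl=8 NNccSSLL=8 NNccSSLl=8 NNccSsLL=16 NNccSsLl=16 NNccssLL=8 NNccssLl=8 NnCcSSLL=8 NnCcSSLl=8 NnCcSsLL=16 NnCcSsLl=16 NnCcssLL=8 NnCcssLl=8 NnccSSLL=8 NnccSSLl=8 NnccSsLL=16 NnccSsLl=16 NnccssLL=8 NnccssLl=8
NNccSSLL hits 8/256; gcd=8; 8÷8/256÷8 = 1/32

P(NNccSSLL) = 1/32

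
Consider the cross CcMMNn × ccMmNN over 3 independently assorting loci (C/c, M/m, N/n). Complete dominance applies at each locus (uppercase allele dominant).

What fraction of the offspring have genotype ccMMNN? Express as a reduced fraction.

CcMMNn gametes: CMN×2, CMn×2, cMN×2, cMn×2
ccMmNN gametes: cMN×4, cmN×4
CcMMNn×ccMmNN grid (8·8=64): CcMMNN=8 CcMMNn=8 CcMmNN=8 CcMmNn=8 ccMMNN=8 ccMMNn=8 ccMmNN=8 ccMmNn=8
ccMMNN hits 8/64; gcd=8; 8÷8/64÷8 = 1/8

P(ccMMNN) = 1/8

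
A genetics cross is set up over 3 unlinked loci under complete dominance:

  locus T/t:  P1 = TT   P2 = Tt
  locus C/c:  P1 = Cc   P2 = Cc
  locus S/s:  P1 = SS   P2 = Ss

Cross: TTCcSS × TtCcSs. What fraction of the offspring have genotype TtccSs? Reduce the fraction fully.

P(TtccSs) = 1/16

TTCcSS gametes: TCS×4, TcS×4
TtCcSs gametes: TCS×1, TCs×1, TcS×1, Tcs×1, tCS×1, tCs×1, tcS×1, tcs×1
TTCcSS×TtCcSs grid (8·8=64): TTCCSS=4 TTCCSs=4 TTCcSS=8 TTCcSs=8 TTccSS=4 TTccSs=4 TtCCSS=4 TtCCSs=4 TtCcSS=8 TtCcSs=8 TtccSS=4 TtccSs=4
TtccSs hits 4/64; gcd=4; 4÷4/64÷4 = 1/16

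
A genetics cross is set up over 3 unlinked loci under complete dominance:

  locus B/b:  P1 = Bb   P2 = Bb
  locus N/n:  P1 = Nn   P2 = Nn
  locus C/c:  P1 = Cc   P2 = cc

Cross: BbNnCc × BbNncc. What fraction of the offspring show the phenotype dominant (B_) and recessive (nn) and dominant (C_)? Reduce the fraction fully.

BbNnCc gametes: BNC×1, BNc×1, BnC×1, Bnc×1, bNC×1, bNc×1, bnC×1, bnc×1
BbNncc gametes: BNc×2, Bnc×2, bNc×2, bnc×2
BbNnCc×BbNncc grid (8·8=64): BBNNCc=2 BBNNcc=2 BBNnCc=4 BBNncc=4 BBnnCc=2 BBnncc=2 BbNNCc=4 BbNNcc=4 BbNnCc=8 BbNncc=8 BbnnCc=4 Bbnncc=4 bbNNCc=2 bbNNcc=2 bbNnCc=4 bbNncc=4 bbnnCc=2 bbnncc=2
B_ nn C_ hits 6/64; gcd=2; 6÷2/64÷2 = 3/32

P(B_ nn C_) = 3/32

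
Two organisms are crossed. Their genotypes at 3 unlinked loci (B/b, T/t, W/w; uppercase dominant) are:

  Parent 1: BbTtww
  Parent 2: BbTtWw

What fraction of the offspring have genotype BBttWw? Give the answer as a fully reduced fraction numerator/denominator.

P(BBttWw) = 1/32

BbTtww gametes: BTw×2, Btw×2, bTw×2, btw×2
BbTtWw gametes: BTW×1, BTw×1, BtW×1, Btw×1, bTW×1, bTw×1, btW×1, btw×1
BbTtww×BbTtWw grid (8·8=64): BBTTWw=2 BBTTww=2 BBTtWw=4 BBTtww=4 BBttWw=2 BBttww=2 BbTTWw=4 BbTTww=4 BbTtWw=8 BbTtww=8 BbttWw=4 Bbttww=4 bbTTWw=2 bbTTww=2 bbTtWw=4 bbTtww=4 bbttWw=2 bbttww=2
BBttWw hits 2/64; gcd=2; 2÷2/64÷2 = 1/32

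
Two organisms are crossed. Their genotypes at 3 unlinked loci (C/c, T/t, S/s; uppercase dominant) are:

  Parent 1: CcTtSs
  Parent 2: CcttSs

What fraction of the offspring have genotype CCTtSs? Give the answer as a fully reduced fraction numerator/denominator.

P(CCTtSs) = 1/16

CcTtSs gametes: CTS×1, CTs×1, CtS×1, Cts×1, cTS×1, cTs×1, ctS×1, cts×1
CcttSs gametes: CtS×2, Cts×2, ctS×2, cts×2
CcTtSs×CcttSs grid (8·8=64): CCTtSS=2 CCTtSs=4 CCTtss=2 CCttSS=2 CCttSs=4 CCttss=2 CcTtSS=4 CcTtSs=8 CcTtss=4 CcttSS=4 CcttSs=8 Ccttss=4 ccTtSS=2 ccTtSs=4 ccTtss=2 ccttSS=2 ccttSs=4 ccttss=2
CCTtSs hits 4/64; gcd=4; 4÷4/64÷4 = 1/16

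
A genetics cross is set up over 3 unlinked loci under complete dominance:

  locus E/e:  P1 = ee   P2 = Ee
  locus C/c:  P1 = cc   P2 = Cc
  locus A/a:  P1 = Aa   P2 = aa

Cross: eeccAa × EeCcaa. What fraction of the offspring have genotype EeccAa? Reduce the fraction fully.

P(EeccAa) = 1/8

eeccAa gametes: ecA×4, eca×4
EeCcaa gametes: ECa×2, Eca×2, eCa×2, eca×2
eeccAa×EeCcaa grid (8·8=64): EeCcAa=8 EeCcaa=8 EeccAa=8 Eeccaa=8 eeCcAa=8 eeCcaa=8 eeccAa=8 eeccaa=8
EeccAa hits 8/64; gcd=8; 8÷8/64÷8 = 1/8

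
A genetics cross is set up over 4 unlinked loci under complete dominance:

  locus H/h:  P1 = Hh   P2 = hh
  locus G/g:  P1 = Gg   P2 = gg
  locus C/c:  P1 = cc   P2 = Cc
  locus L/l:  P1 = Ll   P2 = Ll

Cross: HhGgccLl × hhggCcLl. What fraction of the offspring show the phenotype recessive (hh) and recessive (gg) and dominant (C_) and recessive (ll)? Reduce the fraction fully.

P(hh gg C_ ll) = 1/32

HhGgccLl gametes: HGcL×2, HGcl×2, HgcL×2, Hgcl×2, hGcL×2, hGcl×2, hgcL×2, hgcl×2
hhggCcLl gametes: hgCL×4, hgCl×4, hgcL×4, hgcl×4
HhGgccLl×hhggCcLl grid (16·16=256): HhGgCcLL=8 HhGgCcLl=16 HhGgCcll=8 HhGgccLL=8 HhGgccLl=16 HhGgccll=8 HhggCcLL=8 HhggCcLl=16 HhggCcll=8 HhggccLL=8 HhggccLl=16 Hhggccll=8 hhGgCcLL=8 hhGgCcLl=16 hhGgCcll=8 hhGgccLL=8 hhGgccLl=16 hhGgccll=8 hhggCcLL=8 hhggCcLl=16 hhggCcll=8 hhggccLL=8 hhggccLl=16 hhggccll=8
hh gg C_ ll hits 8/256; gcd=8; 8÷8/256÷8 = 1/32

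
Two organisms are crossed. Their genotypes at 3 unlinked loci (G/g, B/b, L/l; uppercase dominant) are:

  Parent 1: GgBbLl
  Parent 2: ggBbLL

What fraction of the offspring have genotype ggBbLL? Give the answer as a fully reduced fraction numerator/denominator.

P(ggBbLL) = 1/8

GgBbLl gametes: GBL×1, GBl×1, GbL×1, Gbl×1, gBL×1, gBl×1, gbL×1, gbl×1
ggBbLL gametes: gBL×4, gbL×4
GgBbLl×ggBbLL grid (8·8=64): GgBBLL=4 GgBBLl=4 GgBbLL=8 GgBbLl=8 GgbbLL=4 GgbbLl=4 ggBBLL=4 ggBBLl=4 ggBbLL=8 ggBbLl=8 ggbbLL=4 ggbbLl=4
ggBbLL hits 8/64; gcd=8; 8÷8/64÷8 = 1/8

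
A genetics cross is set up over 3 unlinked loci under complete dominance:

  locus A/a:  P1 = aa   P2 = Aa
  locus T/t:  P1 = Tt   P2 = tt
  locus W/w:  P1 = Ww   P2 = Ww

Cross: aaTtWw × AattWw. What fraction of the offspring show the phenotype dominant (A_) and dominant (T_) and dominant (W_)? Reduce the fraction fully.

aaTtWw gametes: aTW×2, aTw×2, atW×2, atw×2
AattWw gametes: AtW×2, Atw×2, atW×2, atw×2
aaTtWw×AattWw grid (8·8=64): AaTtWW=4 AaTtWw=8 AaTtww=4 AattWW=4 AattWw=8 Aattww=4 aaTtWW=4 aaTtWw=8 aaTtww=4 aattWW=4 aattWw=8 aattww=4
A_ T_ W_ hits 12/64; gcd=4; 12÷4/64÷4 = 3/16

P(A_ T_ W_) = 3/16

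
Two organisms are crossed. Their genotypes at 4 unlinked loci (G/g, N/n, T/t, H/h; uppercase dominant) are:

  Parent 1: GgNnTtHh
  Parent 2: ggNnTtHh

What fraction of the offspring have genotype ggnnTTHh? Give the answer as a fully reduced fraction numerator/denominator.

P(ggnnTTHh) = 1/64

GgNnTtHh gametes: GNTH×1, GNTh×1, GNtH×1, GNth×1, GnTH×1, GnTh×1, GntH×1, Gnth×1, gNTH×1, gNTh×1, gNtH×1, gNth×1, gnTH×1, gnTh×1, gntH×1, gnth×1
ggNnTtHh gametes: gNTH×2, gNTh×2, gNtH×2, gNth×2, gnTH×2, gnTh×2, gntH×2, gnth×2
GgNnTtHh×ggNnTtHh grid (16·16=256): GgNNTTHH=2 GgNNTTHh=4 GgNNTThh=2 GgNNTtHH=4 GgNNTtHh=8 GgNNTthh=4 GgNNttHH=2 GgNNttHh=4 GgNNtthh=2 GgNnTTHH=4 GgNnTTHh=8 GgNnTThh=4 GgNnTtHH=8 GgNnTtHh=16 GgNnTthh=8 GgNnttHH=4 GgNnttHh=8 GgNntthh=4 GgnnTTHH=2 GgnnTTHh=4 GgnnTThh=2 GgnnTtHH=4 GgnnTtHh=8 GgnnTthh=4 GgnnttHH=2 GgnnttHh=4 Ggnntthh=2 ggNNTTHH=2 ggNNTTHh=4 ggNNTThh=2 ggNNTtHH=4 ggNNTtHh=8 ggNNTthh=4 ggNNttHH=2 ggNNttHh=4 ggNNtthh=2 ggNnTTHH=4 ggNnTTHh=8 ggNnTThh=4 ggNnTtHH=8 ggNnTtHh=16 ggNnTthh=8 ggNnttHH=4 ggNnttHh=8 ggNntthh=4 ggnnTTHH=2 ggnnTTHh=4 ggnnTThh=2 ggnnTtHH=4 ggnnTtHh=8 ggnnTthh=4 ggnnttHH=2 ggnnttHh=4 ggnntthh=2
ggnnTTHh hits 4/256; gcd=4; 4÷4/256÷4 = 1/64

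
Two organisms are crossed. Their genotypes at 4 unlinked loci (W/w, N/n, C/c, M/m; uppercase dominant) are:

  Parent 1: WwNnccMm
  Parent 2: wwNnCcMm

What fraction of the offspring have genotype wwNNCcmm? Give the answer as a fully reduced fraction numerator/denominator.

P(wwNNCcmm) = 1/64

WwNnccMm gametes: WNcM×2, WNcm×2, WncM×2, Wncm×2, wNcM×2, wNcm×2, wncM×2, wncm×2
wwNnCcMm gametes: wNCM×2, wNCm×2, wNcM×2, wNcm×2, wnCM×2, wnCm×2, wncM×2, wncm×2
WwNnccMm×wwNnCcMm grid (16·16=256): WwNNCcMM=4 WwNNCcMm=8 WwNNCcmm=4 WwNNccMM=4 WwNNccMm=8 WwNNccmm=4 WwNnCcMM=8 WwNnCcMm=16 WwNnCcmm=8 WwNnccMM=8 WwNnccMm=16 WwNnccmm=8 WwnnCcMM=4 WwnnCcMm=8 WwnnCcmm=4 WwnnccMM=4 WwnnccMm=8 Wwnnccmm=4 wwNNCcMM=4 wwNNCcMm=8 wwNNCcmm=4 wwNNccMM=4 wwNNccMm=8 wwNNccmm=4 wwNnCcMM=8 wwNnCcMm=16 wwNnCcmm=8 wwNnccMM=8 wwNnccMm=16 wwNnccmm=8 wwnnCcMM=4 wwnnCcMm=8 wwnnCcmm=4 wwnnccMM=4 wwnnccMm=8 wwnnccmm=4
wwNNCcmm hits 4/256; gcd=4; 4÷4/256÷4 = 1/64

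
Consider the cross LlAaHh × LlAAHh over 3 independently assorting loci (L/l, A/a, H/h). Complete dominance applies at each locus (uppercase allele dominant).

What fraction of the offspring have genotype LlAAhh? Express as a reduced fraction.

P(LlAAhh) = 1/16

LlAaHh gametes: LAH×1, LAh×1, LaH×1, Lah×1, lAH×1, lAh×1, laH×1, lah×1
LlAAHh gametes: LAH×2, LAh×2, lAH×2, lAh×2
LlAaHh×LlAAHh grid (8·8=64): LLAAHH=2 LLAAHh=4 LLAAhh=2 LLAaHH=2 LLAaHh=4 LLAahh=2 LlAAHH=4 LlAAHh=8 LlAAhh=4 LlAaHH=4 LlAaHh=8 LlAahh=4 llAAHH=2 llAAHh=4 llAAhh=2 llAaHH=2 llAaHh=4 llAahh=2
LlAAhh hits 4/64; gcd=4; 4÷4/64÷4 = 1/16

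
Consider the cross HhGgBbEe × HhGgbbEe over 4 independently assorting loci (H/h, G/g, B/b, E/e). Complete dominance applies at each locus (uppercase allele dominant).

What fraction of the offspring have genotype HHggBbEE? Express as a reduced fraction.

P(HHggBbEE) = 1/128

HhGgBbEe gametes: HGBE×1, HGBe×1, HGbE×1, HGbe×1, HgBE×1, HgBe×1, HgbE×1, Hgbe×1, hGBE×1, hGBe×1, hGbE×1, hGbe×1, hgBE×1, hgBe×1, hgbE×1, hgbe×1
HhGgbbEe gametes: HGbE×2, HGbe×2, HgbE×2, Hgbe×2, hGbE×2, hGbe×2, hgbE×2, hgbe×2
HhGgBbEe×HhGgbbEe grid (16·16=256): HHGGBbEE=2 HHGGBbEe=4 HHGGBbee=2 HHGGbbEE=2 HHGGbbEe=4 HHGGbbee=2 HHGgBbEE=4 HHGgBbEe=8 HHGgBbee=4 HHGgbbEE=4 HHGgbbEe=8 HHGgbbee=4 HHggBbEE=2 HHggBbEe=4 HHggBbee=2 HHggbbEE=2 HHggbbEe=4 HHggbbee=2 HhGGBbEE=4 HhGGBbEe=8 HhGGBbee=4 HhGGbbEE=4 HhGGbbEe=8 HhGGbbee=4 HhGgBbEE=8 HhGgBbEe=16 HhGgBbee=8 HhGgbbEE=8 HhGgbbEe=16 HhGgbbee=8 HhggBbEE=4 HhggBbEe=8 HhggBbee=4 HhggbbEE=4 HhggbbEe=8 Hhggbbee=4 hhGGBbEE=2 hhGGBbEe=4 hhGGBbee=2 hhGGbbEE=2 hhGGbbEe=4 hhGGbbee=2 hhGgBbEE=4 hhGgBbEe=8 hhGgBbee=4 hhGgbbEE=4 hhGgbbEe=8 hhGgbbee=4 hhggBbEE=2 hhggBbEe=4 hhggBbee=2 hhggbbEE=2 hhggbbEe=4 hhggbbee=2
HHggBbEE hits 2/256; gcd=2; 2÷2/256÷2 = 1/128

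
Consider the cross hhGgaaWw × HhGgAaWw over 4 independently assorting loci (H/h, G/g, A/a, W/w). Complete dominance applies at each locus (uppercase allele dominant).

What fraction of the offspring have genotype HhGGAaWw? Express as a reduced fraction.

P(HhGGAaWw) = 1/32

hhGgaaWw gametes: hGaW×4, hGaw×4, hgaW×4, hgaw×4
HhGgAaWw gametes: HGAW×1, HGAw×1, HGaW×1, HGaw×1, HgAW×1, HgAw×1, HgaW×1, Hgaw×1, hGAW×1, hGAw×1, hGaW×1, hGaw×1, hgAW×1, hgAw×1, hgaW×1, hgaw×1
hhGgaaWw×HhGgAaWw grid (16·16=256): HhGGAaWW=4 HhGGAaWw=8 HhGGAaww=4 HhGGaaWW=4 HhGGaaWw=8 HhGGaaww=4 HhGgAaWW=8 HhGgAaWw=16 HhGgAaww=8 HhGgaaWW=8 HhGgaaWw=16 HhGgaaww=8 HhggAaWW=4 HhggAaWw=8 HhggAaww=4 HhggaaWW=4 HhggaaWw=8 Hhggaaww=4 hhGGAaWW=4 hhGGAaWw=8 hhGGAaww=4 hhGGaaWW=4 hhGGaaWw=8 hhGGaaww=4 hhGgAaWW=8 hhGgAaWw=16 hhGgAaww=8 hhGgaaWW=8 hhGgaaWw=16 hhGgaaww=8 hhggAaWW=4 hhggAaWw=8 hhggAaww=4 hhggaaWW=4 hhggaaWw=8 hhggaaww=4
HhGGAaWw hits 8/256; gcd=8; 8÷8/256÷8 = 1/32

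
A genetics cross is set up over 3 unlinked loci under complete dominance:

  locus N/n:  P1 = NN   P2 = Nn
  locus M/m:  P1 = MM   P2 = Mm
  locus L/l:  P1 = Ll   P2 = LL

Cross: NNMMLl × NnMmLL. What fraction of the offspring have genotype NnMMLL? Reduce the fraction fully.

P(NnMMLL) = 1/8

NNMMLl gametes: NML×4, NMl×4
NnMmLL gametes: NML×2, NmL×2, nML×2, nmL×2
NNMMLl×NnMmLL grid (8·8=64): NNMMLL=8 NNMMLl=8 NNMmLL=8 NNMmLl=8 NnMMLL=8 NnMMLl=8 NnMmLL=8 NnMmLl=8
NnMMLL hits 8/64; gcd=8; 8÷8/64÷8 = 1/8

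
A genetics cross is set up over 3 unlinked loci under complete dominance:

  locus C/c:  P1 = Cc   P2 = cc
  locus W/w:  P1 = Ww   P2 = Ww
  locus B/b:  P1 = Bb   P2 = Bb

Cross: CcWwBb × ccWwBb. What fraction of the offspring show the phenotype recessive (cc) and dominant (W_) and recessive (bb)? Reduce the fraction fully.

CcWwBb gametes: CWB×1, CWb×1, CwB×1, Cwb×1, cWB×1, cWb×1, cwB×1, cwb×1
ccWwBb gametes: cWB×2, cWb×2, cwB×2, cwb×2
CcWwBb×ccWwBb grid (8·8=64): CcWWBB=2 CcWWBb=4 CcWWbb=2 CcWwBB=4 CcWwBb=8 CcWwbb=4 CcwwBB=2 CcwwBb=4 Ccwwbb=2 ccWWBB=2 ccWWBb=4 ccWWbb=2 ccWwBB=4 ccWwBb=8 ccWwbb=4 ccwwBB=2 ccwwBb=4 ccwwbb=2
cc W_ bb hits 6/64; gcd=2; 6÷2/64÷2 = 3/32

P(cc W_ bb) = 3/32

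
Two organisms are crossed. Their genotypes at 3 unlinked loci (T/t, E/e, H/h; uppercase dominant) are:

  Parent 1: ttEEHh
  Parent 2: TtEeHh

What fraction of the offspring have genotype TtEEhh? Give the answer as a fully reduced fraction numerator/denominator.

ttEEHh gametes: tEH×4, tEh×4
TtEeHh gametes: TEH×1, TEh×1, TeH×1, Teh×1, tEH×1, tEh×1, teH×1, teh×1
ttEEHh×TtEeHh grid (8·8=64): TtEEHH=4 TtEEHh=8 TtEEhh=4 TtEeHH=4 TtEeHh=8 TtEehh=4 ttEEHH=4 ttEEHh=8 ttEEhh=4 ttEeHH=4 ttEeHh=8 ttEehh=4
TtEEhh hits 4/64; gcd=4; 4÷4/64÷4 = 1/16

P(TtEEhh) = 1/16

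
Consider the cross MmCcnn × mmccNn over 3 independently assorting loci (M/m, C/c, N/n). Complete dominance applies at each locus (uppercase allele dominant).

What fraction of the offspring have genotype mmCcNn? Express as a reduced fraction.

MmCcnn gametes: MCn×2, Mcn×2, mCn×2, mcn×2
mmccNn gametes: mcN×4, mcn×4
MmCcnn×mmccNn grid (8·8=64): MmCcNn=8 MmCcnn=8 MmccNn=8 Mmccnn=8 mmCcNn=8 mmCcnn=8 mmccNn=8 mmccnn=8
mmCcNn hits 8/64; gcd=8; 8÷8/64÷8 = 1/8

P(mmCcNn) = 1/8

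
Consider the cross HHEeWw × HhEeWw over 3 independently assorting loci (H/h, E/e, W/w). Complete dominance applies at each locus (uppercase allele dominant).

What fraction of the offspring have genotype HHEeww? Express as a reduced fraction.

HHEeWw gametes: HEW×2, HEw×2, HeW×2, Hew×2
HhEeWw gametes: HEW×1, HEw×1, HeW×1, Hew×1, hEW×1, hEw×1, heW×1, hew×1
HHEeWw×HhEeWw grid (8·8=64): HHEEWW=2 HHEEWw=4 HHEEww=2 HHEeWW=4 HHEeWw=8 HHEeww=4 HHeeWW=2 HHeeWw=4 HHeeww=2 HhEEWW=2 HhEEWw=4 HhEEww=2 HhEeWW=4 HhEeWw=8 HhEeww=4 HheeWW=2 HheeWw=4 Hheeww=2
HHEeww hits 4/64; gcd=4; 4÷4/64÷4 = 1/16

P(HHEeww) = 1/16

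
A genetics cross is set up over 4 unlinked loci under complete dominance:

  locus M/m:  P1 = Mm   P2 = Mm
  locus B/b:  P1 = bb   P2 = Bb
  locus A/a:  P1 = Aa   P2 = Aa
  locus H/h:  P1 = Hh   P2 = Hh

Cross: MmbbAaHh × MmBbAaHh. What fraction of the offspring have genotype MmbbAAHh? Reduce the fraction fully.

MmbbAaHh gametes: MbAH×2, MbAh×2, MbaH×2, Mbah×2, mbAH×2, mbAh×2, mbaH×2, mbah×2
MmBbAaHh gametes: MBAH×1, MBAh×1, MBaH×1, MBah×1, MbAH×1, MbAh×1, MbaH×1, Mbah×1, mBAH×1, mBAh×1, mBaH×1, mBah×1, mbAH×1, mbAh×1, mbaH×1, mbah×1
MmbbAaHh×MmBbAaHh grid (16·16=256): MMBbAAHH=2 MMBbAAHh=4 MMBbAAhh=2 MMBbAaHH=4 MMBbAaHh=8 MMBbAahh=4 MMBbaaHH=2 MMBbaaHh=4 MMBbaahh=2 MMbbAAHH=2 MMbbAAHh=4 MMbbAAhh=2 MMbbAaHH=4 MMbbAaHh=8 MMbbAahh=4 MMbbaaHH=2 MMbbaaHh=4 MMbbaahh=2 MmBbAAHH=4 MmBbAAHh=8 MmBbAAhh=4 MmBbAaHH=8 MmBbAaHh=16 MmBbAahh=8 MmBbaaHH=4 MmBbaaHh=8 MmBbaahh=4 MmbbAAHH=4 MmbbAAHh=8 MmbbAAhh=4 MmbbAaHH=8 MmbbAaHh=16 MmbbAahh=8 MmbbaaHH=4 MmbbaaHh=8 Mmbbaahh=4 mmBbAAHH=2 mmBbAAHh=4 mmBbAAhh=2 mmBbAaHH=4 mmBbAaHh=8 mmBbAahh=4 mmBbaaHH=2 mmBbaaHh=4 mmBbaahh=2 mmbbAAHH=2 mmbbAAHh=4 mmbbAAhh=2 mmbbAaHH=4 mmbbAaHh=8 mmbbAahh=4 mmbbaaHH=2 mmbbaaHh=4 mmbbaahh=2
MmbbAAHh hits 8/256; gcd=8; 8÷8/256÷8 = 1/32

P(MmbbAAHh) = 1/32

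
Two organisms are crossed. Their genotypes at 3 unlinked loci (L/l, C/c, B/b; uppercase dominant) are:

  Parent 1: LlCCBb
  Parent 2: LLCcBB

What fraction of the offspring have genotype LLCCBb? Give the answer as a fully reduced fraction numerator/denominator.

P(LLCCBb) = 1/8

LlCCBb gametes: LCB×2, LCb×2, lCB×2, lCb×2
LLCcBB gametes: LCB×4, LcB×4
LlCCBb×LLCcBB grid (8·8=64): LLCCBB=8 LLCCBb=8 LLCcBB=8 LLCcBb=8 LlCCBB=8 LlCCBb=8 LlCcBB=8 LlCcBb=8
LLCCBb hits 8/64; gcd=8; 8÷8/64÷8 = 1/8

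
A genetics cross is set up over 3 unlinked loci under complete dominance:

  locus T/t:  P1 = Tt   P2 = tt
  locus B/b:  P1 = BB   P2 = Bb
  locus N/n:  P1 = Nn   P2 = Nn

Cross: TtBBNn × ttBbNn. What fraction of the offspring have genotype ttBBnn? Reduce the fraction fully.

P(ttBBnn) = 1/16

TtBBNn gametes: TBN×2, TBn×2, tBN×2, tBn×2
ttBbNn gametes: tBN×2, tBn×2, tbN×2, tbn×2
TtBBNn×ttBbNn grid (8·8=64): TtBBNN=4 TtBBNn=8 TtBBnn=4 TtBbNN=4 TtBbNn=8 TtBbnn=4 ttBBNN=4 ttBBNn=8 ttBBnn=4 ttBbNN=4 ttBbNn=8 ttBbnn=4
ttBBnn hits 4/64; gcd=4; 4÷4/64÷4 = 1/16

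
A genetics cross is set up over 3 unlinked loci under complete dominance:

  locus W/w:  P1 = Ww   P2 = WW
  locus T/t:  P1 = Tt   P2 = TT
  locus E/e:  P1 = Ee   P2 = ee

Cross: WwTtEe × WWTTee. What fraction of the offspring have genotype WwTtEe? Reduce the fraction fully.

WwTtEe gametes: WTE×1, WTe×1, WtE×1, Wte×1, wTE×1, wTe×1, wtE×1, wte×1
WWTTee gametes: WTe×8
WwTtEe×WWTTee grid (8·8=64): WWTTEe=8 WWTTee=8 WWTtEe=8 WWTtee=8 WwTTEe=8 WwTTee=8 WwTtEe=8 WwTtee=8
WwTtEe hits 8/64; gcd=8; 8÷8/64÷8 = 1/8

P(WwTtEe) = 1/8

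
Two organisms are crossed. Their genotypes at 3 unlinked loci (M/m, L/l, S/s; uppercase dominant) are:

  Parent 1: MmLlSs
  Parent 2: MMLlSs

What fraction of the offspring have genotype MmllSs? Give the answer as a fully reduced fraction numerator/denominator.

P(MmllSs) = 1/16

MmLlSs gametes: MLS×1, MLs×1, MlS×1, Mls×1, mLS×1, mLs×1, mlS×1, mls×1
MMLlSs gametes: MLS×2, MLs×2, MlS×2, Mls×2
MmLlSs×MMLlSs grid (8·8=64): MMLLSS=2 MMLLSs=4 MMLLss=2 MMLlSS=4 MMLlSs=8 MMLlss=4 MMllSS=2 MMllSs=4 MMllss=2 MmLLSS=2 MmLLSs=4 MmLLss=2 MmLlSS=4 MmLlSs=8 MmLlss=4 MmllSS=2 MmllSs=4 Mmllss=2
MmllSs hits 4/64; gcd=4; 4÷4/64÷4 = 1/16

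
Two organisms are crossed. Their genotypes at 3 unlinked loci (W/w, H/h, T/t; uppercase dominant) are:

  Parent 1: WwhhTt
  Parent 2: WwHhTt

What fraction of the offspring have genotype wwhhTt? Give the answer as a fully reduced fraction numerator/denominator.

P(wwhhTt) = 1/16

WwhhTt gametes: WhT×2, Wht×2, whT×2, wht×2
WwHhTt gametes: WHT×1, WHt×1, WhT×1, Wht×1, wHT×1, wHt×1, whT×1, wht×1
WwhhTt×WwHhTt grid (8·8=64): WWHhTT=2 WWHhTt=4 WWHhtt=2 WWhhTT=2 WWhhTt=4 WWhhtt=2 WwHhTT=4 WwHhTt=8 WwHhtt=4 WwhhTT=4 WwhhTt=8 Wwhhtt=4 wwHhTT=2 wwHhTt=4 wwHhtt=2 wwhhTT=2 wwhhTt=4 wwhhtt=2
wwhhTt hits 4/64; gcd=4; 4÷4/64÷4 = 1/16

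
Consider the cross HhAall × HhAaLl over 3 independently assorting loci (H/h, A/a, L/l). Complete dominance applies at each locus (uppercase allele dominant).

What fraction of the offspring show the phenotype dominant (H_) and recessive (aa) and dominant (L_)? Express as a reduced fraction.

P(H_ aa L_) = 3/32

HhAall gametes: HAl×2, Hal×2, hAl×2, hal×2
HhAaLl gametes: HAL×1, HAl×1, HaL×1, Hal×1, hAL×1, hAl×1, haL×1, hal×1
HhAall×HhAaLl grid (8·8=64): HHAALl=2 HHAAll=2 HHAaLl=4 HHAall=4 HHaaLl=2 HHaall=2 HhAALl=4 HhAAll=4 HhAaLl=8 HhAall=8 HhaaLl=4 Hhaall=4 hhAALl=2 hhAAll=2 hhAaLl=4 hhAall=4 hhaaLl=2 hhaall=2
H_ aa L_ hits 6/64; gcd=2; 6÷2/64÷2 = 3/32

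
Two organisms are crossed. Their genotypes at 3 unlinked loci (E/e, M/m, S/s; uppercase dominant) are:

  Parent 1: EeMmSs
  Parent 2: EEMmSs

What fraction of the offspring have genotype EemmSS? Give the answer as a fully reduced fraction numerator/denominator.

P(EemmSS) = 1/32

EeMmSs gametes: EMS×1, EMs×1, EmS×1, Ems×1, eMS×1, eMs×1, emS×1, ems×1
EEMmSs gametes: EMS×2, EMs×2, EmS×2, Ems×2
EeMmSs×EEMmSs grid (8·8=64): EEMMSS=2 EEMMSs=4 EEMMss=2 EEMmSS=4 EEMmSs=8 EEMmss=4 EEmmSS=2 EEmmSs=4 EEmmss=2 EeMMSS=2 EeMMSs=4 EeMMss=2 EeMmSS=4 EeMmSs=8 EeMmss=4 EemmSS=2 EemmSs=4 Eemmss=2
EemmSS hits 2/64; gcd=2; 2÷2/64÷2 = 1/32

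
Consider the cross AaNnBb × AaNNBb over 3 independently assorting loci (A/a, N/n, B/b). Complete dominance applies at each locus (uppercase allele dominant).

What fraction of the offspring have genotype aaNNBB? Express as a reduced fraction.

AaNnBb gametes: ANB×1, ANb×1, AnB×1, Anb×1, aNB×1, aNb×1, anB×1, anb×1
AaNNBb gametes: ANB×2, ANb×2, aNB×2, aNb×2
AaNnBb×AaNNBb grid (8·8=64): AANNBB=2 AANNBb=4 AANNbb=2 AANnBB=2 AANnBb=4 AANnbb=2 AaNNBB=4 AaNNBb=8 AaNNbb=4 AaNnBB=4 AaNnBb=8 AaNnbb=4 aaNNBB=2 aaNNBb=4 aaNNbb=2 aaNnBB=2 aaNnBb=4 aaNnbb=2
aaNNBB hits 2/64; gcd=2; 2÷2/64÷2 = 1/32

P(aaNNBB) = 1/32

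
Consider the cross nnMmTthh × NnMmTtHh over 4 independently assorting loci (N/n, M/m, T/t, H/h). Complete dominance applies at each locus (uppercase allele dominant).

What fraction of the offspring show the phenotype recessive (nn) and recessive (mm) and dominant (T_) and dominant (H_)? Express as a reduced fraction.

P(nn mm T_ H_) = 3/64

nnMmTthh gametes: nMTh×4, nMth×4, nmTh×4, nmth×4
NnMmTtHh gametes: NMTH×1, NMTh×1, NMtH×1, NMth×1, NmTH×1, NmTh×1, NmtH×1, Nmth×1, nMTH×1, nMTh×1, nMtH×1, nMth×1, nmTH×1, nmTh×1, nmtH×1, nmth×1
nnMmTthh×NnMmTtHh grid (16·16=256): NnMMTTHh=4 NnMMTThh=4 NnMMTtHh=8 NnMMTthh=8 NnMMttHh=4 NnMMtthh=4 NnMmTTHh=8 NnMmTThh=8 NnMmTtHh=16 NnMmTthh=16 NnMmttHh=8 NnMmtthh=8 NnmmTTHh=4 NnmmTThh=4 NnmmTtHh=8 NnmmTthh=8 NnmmttHh=4 Nnmmtthh=4 nnMMTTHh=4 nnMMTThh=4 nnMMTtHh=8 nnMMTthh=8 nnMMttHh=4 nnMMtthh=4 nnMmTTHh=8 nnMmTThh=8 nnMmTtHh=16 nnMmTthh=16 nnMmttHh=8 nnMmtthh=8 nnmmTTHh=4 nnmmTThh=4 nnmmTtHh=8 nnmmTthh=8 nnmmttHh=4 nnmmtthh=4
nn mm T_ H_ hits 12/256; gcd=4; 12÷4/256÷4 = 3/64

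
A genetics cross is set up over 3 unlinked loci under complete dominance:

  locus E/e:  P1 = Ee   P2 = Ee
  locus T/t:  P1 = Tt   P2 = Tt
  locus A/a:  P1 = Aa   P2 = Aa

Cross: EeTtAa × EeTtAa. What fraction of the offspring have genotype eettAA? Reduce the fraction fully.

P(eettAA) = 1/64

EeTtAa gametes: ETA×1, ETa×1, EtA×1, Eta×1, eTA×1, eTa×1, etA×1, eta×1
EeTtAa gametes: ETA×1, ETa×1, EtA×1, Eta×1, eTA×1, eTa×1, etA×1, eta×1
EeTtAa×EeTtAa grid (8·8=64): EETTAA=1 EETTAa=2 EETTaa=1 EETtAA=2 EETtAa=4 EETtaa=2 EEttAA=1 EEttAa=2 EEttaa=1 EeTTAA=2 EeTTAa=4 EeTTaa=2 EeTtAA=4 EeTtAa=8 EeTtaa=4 EettAA=2 EettAa=4 Eettaa=2 eeTTAA=1 eeTTAa=2 eeTTaa=1 eeTtAA=2 eeTtAa=4 eeTtaa=2 eettAA=1 eettAa=2 eettaa=1
eettAA hits 1/64; gcd=1; 1÷1/64÷1 = 1/64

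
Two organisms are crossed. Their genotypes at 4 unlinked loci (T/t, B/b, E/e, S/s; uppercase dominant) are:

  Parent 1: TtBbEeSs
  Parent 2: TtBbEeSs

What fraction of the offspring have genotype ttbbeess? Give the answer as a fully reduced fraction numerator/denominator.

P(ttbbeess) = 1/256

TtBbEeSs gametes: TBES×1, TBEs×1, TBeS×1, TBes×1, TbES×1, TbEs×1, TbeS×1, Tbes×1, tBES×1, tBEs×1, tBeS×1, tBes×1, tbES×1, tbEs×1, tbeS×1, tbes×1
TtBbEeSs gametes: TBES×1, TBEs×1, TBeS×1, TBes×1, TbES×1, TbEs×1, TbeS×1, Tbes×1, tBES×1, tBEs×1, tBeS×1, tBes×1, tbES×1, tbEs×1, tbeS×1, tbes×1
TtBbEeSs×TtBbEeSs grid (16·16=256): TTBBEESS=1 TTBBEESs=2 TTBBEEss=1 TTBBEeSS=2 TTBBEeSs=4 TTBBEess=2 TTBBeeSS=1 TTBBeeSs=2 TTBBeess=1 TTBbEESS=2 TTBbEESs=4 TTBbEEss=2 TTBbEeSS=4 TTBbEeSs=8 TTBbEess=4 TTBbeeSS=2 TTBbeeSs=4 TTBbeess=2 TTbbEESS=1 TTbbEESs=2 TTbbEEss=1 TTbbEeSS=2 TTbbEeSs=4 TTbbEess=2 TTbbeeSS=1 TTbbeeSs=2 TTbbeess=1 TtBBEESS=2 TtBBEESs=4 TtBBEEss=2 TtBBEeSS=4 TtBBEeSs=8 TtBBEess=4 TtBBeeSS=2 TtBBeeSs=4 TtBBeess=2 TtBbEESS=4 TtBbEESs=8 TtBbEEss=4 TtBbEeSS=8 TtBbEeSs=16 TtBbEess=8 TtBbeeSS=4 TtBbeeSs=8 TtBbeess=4 TtbbEESS=2 TtbbEESs=4 TtbbEEss=2 TtbbEeSS=4 TtbbEeSs=8 TtbbEess=4 TtbbeeSS=2 TtbbeeSs=4 Ttbbeess=2 ttBBEESS=1 ttBBEESs=2 ttBBEEss=1 ttBBEeSS=2 ttBBEeSs=4 ttBBEess=2 ttBBeeSS=1 ttBBeeSs=2 ttBBeess=1 ttBbEESS=2 ttBbEESs=4 ttBbEEss=2 ttBbEeSS=4 ttBbEeSs=8 ttBbEess=4 ttBbeeSS=2 ttBbeeSs=4 ttBbeess=2 ttbbEESS=1 ttbbEESs=2 ttbbEEss=1 ttbbEeSS=2 ttbbEeSs=4 ttbbEess=2 ttbbeeSS=1 ttbbeeSs=2 ttbbeess=1
ttbbeess hits 1/256; gcd=1; 1÷1/256÷1 = 1/256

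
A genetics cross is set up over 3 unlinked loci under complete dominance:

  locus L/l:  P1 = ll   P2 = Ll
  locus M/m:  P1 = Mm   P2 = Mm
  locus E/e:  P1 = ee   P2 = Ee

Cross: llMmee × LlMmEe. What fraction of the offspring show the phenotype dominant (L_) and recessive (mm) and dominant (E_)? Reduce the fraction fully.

llMmee gametes: lMe×4, lme×4
LlMmEe gametes: LME×1, LMe×1, LmE×1, Lme×1, lME×1, lMe×1, lmE×1, lme×1
llMmee×LlMmEe grid (8·8=64): LlMMEe=4 LlMMee=4 LlMmEe=8 LlMmee=8 LlmmEe=4 Llmmee=4 llMMEe=4 llMMee=4 llMmEe=8 llMmee=8 llmmEe=4 llmmee=4
L_ mm E_ hits 4/64; gcd=4; 4÷4/64÷4 = 1/16

P(L_ mm E_) = 1/16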